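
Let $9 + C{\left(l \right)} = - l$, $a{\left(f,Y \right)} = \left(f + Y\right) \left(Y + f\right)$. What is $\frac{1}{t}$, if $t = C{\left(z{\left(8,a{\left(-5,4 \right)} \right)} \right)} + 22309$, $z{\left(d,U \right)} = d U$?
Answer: $\frac{1}{22292} \approx 4.4859 \cdot 10^{-5}$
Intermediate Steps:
$a{\left(f,Y \right)} = \left(Y + f\right)^{2}$ ($a{\left(f,Y \right)} = \left(Y + f\right) \left(Y + f\right) = \left(Y + f\right)^{2}$)
$z{\left(d,U \right)} = U d$
$C{\left(l \right)} = -9 - l$
$t = 22292$ ($t = \left(-9 - \left(4 - 5\right)^{2} \cdot 8\right) + 22309 = \left(-9 - \left(-1\right)^{2} \cdot 8\right) + 22309 = \left(-9 - 1 \cdot 8\right) + 22309 = \left(-9 - 8\right) + 22309 = -17 + 22309 = 22292$)
$\frac{1}{t} = \frac{1}{22292}$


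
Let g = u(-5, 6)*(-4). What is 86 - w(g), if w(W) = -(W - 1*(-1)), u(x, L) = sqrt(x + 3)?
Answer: 87 - 4*I*sqrt(2) ≈ 87.0 - 5.6569*I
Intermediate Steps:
u(x, L) = sqrt(3 + x)
g = -4*I*sqrt(2) (g = sqrt(3 - 5)*(-4) = sqrt(-2)*(-4) = (I*sqrt(2))*(-4) = -4*I*sqrt(2) ≈ -5.6569*I)
w(W) = -1 - W (w(W) = -(W + 1) = -(1 + W) = -1 - W)
86 - w(g) = 86 - (-1 - (-4)*I*sqrt(2)) = 86 - (-1 + 4*I*sqrt(2)) = 86 + (1 - 4*I*sqrt(2)) = 87 - 4*I*sqrt(2)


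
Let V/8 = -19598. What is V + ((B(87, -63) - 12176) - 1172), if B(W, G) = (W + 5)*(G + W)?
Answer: -167924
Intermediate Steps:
V = -156784 (V = 8*(-19598) = -156784)
B(W, G) = (5 + W)*(G + W)
V + ((B(87, -63) - 12176) - 1172) = -156784 + (((87² + 5*(-63) + 5*87 - 63*87) - 12176) - 1172) = -156784 + (((7569 - 315 + 435 - 5481) - 12176) - 1172) = -156784 + ((2208 - 12176) - 1172) = -156784 + (-9968 - 1172) = -156784 - 11140 = -167924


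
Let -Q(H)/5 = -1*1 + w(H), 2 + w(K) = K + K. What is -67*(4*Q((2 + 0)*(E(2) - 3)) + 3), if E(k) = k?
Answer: -9581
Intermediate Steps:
w(K) = -2 + 2*K (w(K) = -2 + (K + K) = -2 + 2*K)
Q(H) = 15 - 10*H (Q(H) = -5*(-1*1 + (-2 + 2*H)) = -5*(-1 + (-2 + 2*H)) = -5*(-3 + 2*H) = 15 - 10*H)
-67*(4*Q((2 + 0)*(E(2) - 3)) + 3) = -67*(4*(15 - 10*(2 + 0)*(2 - 3)) + 3) = -67*(4*(15 - 20*(-1)) + 3) = -67*(4*(15 - 10*(-2)) + 3) = -67*(4*(15 + 20) + 3) = -67*(4*35 + 3) = -67*(140 + 3) = -67*143 = -9581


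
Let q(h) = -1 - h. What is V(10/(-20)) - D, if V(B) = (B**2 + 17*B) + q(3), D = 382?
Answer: -1577/4 ≈ -394.25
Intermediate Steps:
V(B) = -4 + B**2 + 17*B (V(B) = (B**2 + 17*B) + (-1 - 1*3) = (B**2 + 17*B) + (-1 - 3) = (B**2 + 17*B) - 4 = -4 + B**2 + 17*B)
V(10/(-20)) - D = (-4 + (10/(-20))**2 + 17*(10/(-20))) - 1*382 = (-4 + (10*(-1/20))**2 + 17*(10*(-1/20))) - 382 = (-4 + (-1/2)**2 + 17*(-1/2)) - 382 = (-4 + 1/4 - 17/2) - 382 = -49/4 - 382 = -1577/4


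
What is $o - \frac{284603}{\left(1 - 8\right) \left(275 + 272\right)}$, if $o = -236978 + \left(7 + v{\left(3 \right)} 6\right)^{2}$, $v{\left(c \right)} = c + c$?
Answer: $- \frac{900024338}{3829} \approx -2.3505 \cdot 10^{5}$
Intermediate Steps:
$v{\left(c \right)} = 2 c$
$o = -235129$ ($o = -236978 + \left(7 + 2 \cdot 3 \cdot 6\right)^{2} = -236978 + \left(7 + 6 \cdot 6\right)^{2} = -236978 + \left(7 + 36\right)^{2} = -236978 + 43^{2} = -236978 + 1849 = -235129$)
$o - \frac{284603}{\left(1 - 8\right) \left(275 + 272\right)} = -235129 - \frac{284603}{\left(1 - 8\right) \left(275 + 272\right)} = -235129 - \frac{284603}{\left(1 - 8\right) 547} = -235129 - \frac{284603}{\left(-7\right) 547} = -235129 - \frac{284603}{-3829} = -235129 - - \frac{284603}{3829} = -235129 + \frac{284603}{3829} = - \frac{900024338}{3829}$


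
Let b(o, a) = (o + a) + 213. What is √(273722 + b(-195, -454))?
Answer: √273286 ≈ 522.77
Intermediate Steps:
b(o, a) = 213 + a + o (b(o, a) = (a + o) + 213 = 213 + a + o)
√(273722 + b(-195, -454)) = √(273722 + (213 - 454 - 195)) = √(273722 - 436) = √273286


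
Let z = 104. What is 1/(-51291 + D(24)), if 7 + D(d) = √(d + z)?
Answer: -25649/1315742338 - 2*√2/657871169 ≈ -1.9498e-5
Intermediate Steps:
D(d) = -7 + √(104 + d) (D(d) = -7 + √(d + 104) = -7 + √(104 + d))
1/(-51291 + D(24)) = 1/(-51291 + (-7 + √(104 + 24))) = 1/(-51291 + (-7 + √128)) = 1/(-51291 + (-7 + 8*√2)) = 1/(-51298 + 8*√2)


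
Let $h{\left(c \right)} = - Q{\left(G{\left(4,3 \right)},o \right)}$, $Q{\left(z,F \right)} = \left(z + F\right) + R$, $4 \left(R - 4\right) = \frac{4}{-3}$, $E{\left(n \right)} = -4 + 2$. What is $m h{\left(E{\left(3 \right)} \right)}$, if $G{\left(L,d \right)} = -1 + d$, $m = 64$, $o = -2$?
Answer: $- \frac{704}{3} \approx -234.67$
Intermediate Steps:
$E{\left(n \right)} = -2$
$R = \frac{11}{3}$ ($R = 4 + \frac{4 \frac{1}{-3}}{4} = 4 + \frac{4 \left(- \frac{1}{3}\right)}{4} = 4 + \frac{1}{4} \left(- \frac{4}{3}\right) = 4 - \frac{1}{3} = \frac{11}{3} \approx 3.6667$)
$Q{\left(z,F \right)} = \frac{11}{3} + F + z$ ($Q{\left(z,F \right)} = \left(z + F\right) + \frac{11}{3} = \left(F + z\right) + \frac{11}{3} = \frac{11}{3} + F + z$)
$h{\left(c \right)} = - \frac{11}{3}$ ($h{\left(c \right)} = - (\frac{11}{3} - 2 + \left(-1 + 3\right)) = - (\frac{11}{3} - 2 + 2) = \left(-1\right) \frac{11}{3} = - \frac{11}{3}$)
$m h{\left(E{\left(3 \right)} \right)} = 64 \left(- \frac{11}{3}\right) = - \frac{704}{3}$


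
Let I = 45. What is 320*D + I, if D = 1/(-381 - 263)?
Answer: 7165/161 ≈ 44.503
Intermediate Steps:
D = -1/644 (D = 1/(-644) = -1/644 ≈ -0.0015528)
320*D + I = 320*(-1/644) + 45 = -80/161 + 45 = 7165/161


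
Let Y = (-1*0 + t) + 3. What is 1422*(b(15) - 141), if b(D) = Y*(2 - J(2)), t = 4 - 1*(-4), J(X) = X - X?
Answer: -169218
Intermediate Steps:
J(X) = 0
t = 8 (t = 4 + 4 = 8)
Y = 11 (Y = (-1*0 + 8) + 3 = (0 + 8) + 3 = 8 + 3 = 11)
b(D) = 22 (b(D) = 11*(2 - 1*0) = 11*(2 + 0) = 11*2 = 22)
1422*(b(15) - 141) = 1422*(22 - 141) = 1422*(-119) = -169218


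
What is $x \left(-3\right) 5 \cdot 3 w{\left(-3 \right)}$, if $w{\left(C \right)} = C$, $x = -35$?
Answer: $-4725$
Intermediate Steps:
$x \left(-3\right) 5 \cdot 3 w{\left(-3 \right)} = - 35 \left(-3\right) 5 \cdot 3 \left(-3\right) = - 35 \left(\left(-15\right) 3\right) \left(-3\right) = \left(-35\right) \left(-45\right) \left(-3\right) = 1575 \left(-3\right) = -4725$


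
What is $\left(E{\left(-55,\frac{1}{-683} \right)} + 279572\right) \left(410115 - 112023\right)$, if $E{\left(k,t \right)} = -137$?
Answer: $83297338020$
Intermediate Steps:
$\left(E{\left(-55,\frac{1}{-683} \right)} + 279572\right) \left(410115 - 112023\right) = \left(-137 + 279572\right) \left(410115 - 112023\right) = 279435 \cdot 298092 = 83297338020$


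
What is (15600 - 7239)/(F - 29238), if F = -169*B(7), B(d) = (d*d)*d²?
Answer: -8361/435007 ≈ -0.019220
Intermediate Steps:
B(d) = d⁴ (B(d) = d²*d² = d⁴)
F = -405769 (F = -169*7⁴ = -169*2401 = -405769)
(15600 - 7239)/(F - 29238) = (15600 - 7239)/(-405769 - 29238) = 8361/(-435007) = 8361*(-1/435007) = -8361/435007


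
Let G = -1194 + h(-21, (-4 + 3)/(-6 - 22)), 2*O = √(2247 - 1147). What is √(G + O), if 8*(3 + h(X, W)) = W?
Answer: √(-3753778 + 15680*√11)/56 ≈ 34.357*I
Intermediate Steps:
h(X, W) = -3 + W/8
O = 5*√11 (O = √(2247 - 1147)/2 = √1100/2 = (10*√11)/2 = 5*√11 ≈ 16.583)
G = -268127/224 (G = -1194 + (-3 + ((-4 + 3)/(-6 - 22))/8) = -1194 + (-3 + (-1/(-28))/8) = -1194 + (-3 + (-1*(-1/28))/8) = -1194 + (-3 + (⅛)*(1/28)) = -1194 + (-3 + 1/224) = -1194 - 671/224 = -268127/224 ≈ -1197.0)
√(G + O) = √(-268127/224 + 5*√11)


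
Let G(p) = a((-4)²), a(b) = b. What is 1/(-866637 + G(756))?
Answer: -1/866621 ≈ -1.1539e-6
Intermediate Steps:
G(p) = 16 (G(p) = (-4)² = 16)
1/(-866637 + G(756)) = 1/(-866637 + 16) = 1/(-866621) = -1/866621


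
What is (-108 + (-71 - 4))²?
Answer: 33489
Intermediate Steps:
(-108 + (-71 - 4))² = (-108 - 75)² = (-183)² = 33489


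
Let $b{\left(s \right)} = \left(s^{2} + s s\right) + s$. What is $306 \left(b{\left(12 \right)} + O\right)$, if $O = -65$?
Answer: $71910$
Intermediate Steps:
$b{\left(s \right)} = s + 2 s^{2}$ ($b{\left(s \right)} = \left(s^{2} + s^{2}\right) + s = 2 s^{2} + s = s + 2 s^{2}$)
$306 \left(b{\left(12 \right)} + O\right) = 306 \left(12 \left(1 + 2 \cdot 12\right) - 65\right) = 306 \left(12 \left(1 + 24\right) - 65\right) = 306 \left(12 \cdot 25 - 65\right) = 306 \left(300 - 65\right) = 306 \cdot 235 = 71910$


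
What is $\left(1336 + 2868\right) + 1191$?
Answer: $5395$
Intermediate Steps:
$\left(1336 + 2868\right) + 1191 = 4204 + 1191 = 5395$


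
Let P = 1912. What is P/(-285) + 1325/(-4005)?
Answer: -535679/76095 ≈ -7.0396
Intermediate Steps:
P/(-285) + 1325/(-4005) = 1912/(-285) + 1325/(-4005) = 1912*(-1/285) + 1325*(-1/4005) = -1912/285 - 265/801 = -535679/76095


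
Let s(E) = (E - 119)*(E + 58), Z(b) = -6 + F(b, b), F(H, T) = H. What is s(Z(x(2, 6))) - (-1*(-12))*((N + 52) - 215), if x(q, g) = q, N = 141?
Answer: -6378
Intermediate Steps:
Z(b) = -6 + b
s(E) = (-119 + E)*(58 + E)
s(Z(x(2, 6))) - (-1*(-12))*((N + 52) - 215) = (-6902 + (-6 + 2)**2 - 61*(-6 + 2)) - (-1*(-12))*((141 + 52) - 215) = (-6902 + (-4)**2 - 61*(-4)) - 12*(193 - 215) = (-6902 + 16 + 244) - 12*(-22) = -6642 - 1*(-264) = -6642 + 264 = -6378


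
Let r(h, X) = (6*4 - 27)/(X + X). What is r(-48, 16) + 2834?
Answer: 90685/32 ≈ 2833.9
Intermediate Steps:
r(h, X) = -3/(2*X) (r(h, X) = (24 - 27)/((2*X)) = -3/(2*X))
r(-48, 16) + 2834 = -3/2/16 + 2834 = -3/2*1/16 + 2834 = -3/32 + 2834 = 90685/32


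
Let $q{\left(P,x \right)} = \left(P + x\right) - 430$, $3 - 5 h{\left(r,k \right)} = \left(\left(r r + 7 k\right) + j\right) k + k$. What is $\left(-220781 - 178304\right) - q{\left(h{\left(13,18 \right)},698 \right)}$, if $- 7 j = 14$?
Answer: $- \frac{1991476}{5} \approx -3.983 \cdot 10^{5}$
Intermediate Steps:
$j = -2$ ($j = \left(- \frac{1}{7}\right) 14 = -2$)
$h{\left(r,k \right)} = \frac{3}{5} - \frac{k}{5} - \frac{k \left(-2 + r^{2} + 7 k\right)}{5}$ ($h{\left(r,k \right)} = \frac{3}{5} - \frac{\left(\left(r r + 7 k\right) - 2\right) k + k}{5} = \frac{3}{5} - \frac{\left(\left(r^{2} + 7 k\right) - 2\right) k + k}{5} = \frac{3}{5} - \frac{\left(-2 + r^{2} + 7 k\right) k + k}{5} = \frac{3}{5} - \frac{k \left(-2 + r^{2} + 7 k\right) + k}{5} = \frac{3}{5} - \frac{k + k \left(-2 + r^{2} + 7 k\right)}{5} = \frac{3}{5} - \left(\frac{k}{5} + \frac{k \left(-2 + r^{2} + 7 k\right)}{5}\right) = \frac{3}{5} - \frac{k}{5} - \frac{k \left(-2 + r^{2} + 7 k\right)}{5}$)
$q{\left(P,x \right)} = -430 + P + x$
$\left(-220781 - 178304\right) - q{\left(h{\left(13,18 \right)},698 \right)} = \left(-220781 - 178304\right) - \left(-430 + \left(\frac{3}{5} - \frac{7 \cdot 18^{2}}{5} + \frac{1}{5} \cdot 18 - \frac{18 \cdot 13^{2}}{5}\right) + 698\right) = \left(-220781 - 178304\right) - \left(-430 + \left(\frac{3}{5} - \frac{2268}{5} + \frac{18}{5} - \frac{18}{5} \cdot 169\right) + 698\right) = -399085 - \left(-430 + \left(\frac{3}{5} - \frac{2268}{5} + \frac{18}{5} - \frac{3042}{5}\right) + 698\right) = -399085 - \left(-430 - \frac{5289}{5} + 698\right) = -399085 - - \frac{3949}{5} = -399085 + \frac{3949}{5} = - \frac{1991476}{5}$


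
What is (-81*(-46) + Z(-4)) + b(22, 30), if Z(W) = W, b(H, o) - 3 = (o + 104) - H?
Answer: 3837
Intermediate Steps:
b(H, o) = 107 + o - H (b(H, o) = 3 + ((o + 104) - H) = 3 + ((104 + o) - H) = 3 + (104 + o - H) = 107 + o - H)
(-81*(-46) + Z(-4)) + b(22, 30) = (-81*(-46) - 4) + (107 + 30 - 1*22) = (3726 - 4) + (107 + 30 - 22) = 3722 + 115 = 3837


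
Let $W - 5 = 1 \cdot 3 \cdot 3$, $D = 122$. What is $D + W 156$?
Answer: $2306$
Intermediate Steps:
$W = 14$ ($W = 5 + 1 \cdot 3 \cdot 3 = 5 + 3 \cdot 3 = 5 + 9 = 14$)
$D + W 156 = 122 + 14 \cdot 156 = 122 + 2184 = 2306$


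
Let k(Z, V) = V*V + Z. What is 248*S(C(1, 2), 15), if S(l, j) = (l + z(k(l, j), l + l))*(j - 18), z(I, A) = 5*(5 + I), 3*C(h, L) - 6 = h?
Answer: -866016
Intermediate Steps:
C(h, L) = 2 + h/3
k(Z, V) = Z + V² (k(Z, V) = V² + Z = Z + V²)
z(I, A) = 25 + 5*I
S(l, j) = (-18 + j)*(25 + 5*j² + 6*l) (S(l, j) = (l + (25 + 5*(l + j²)))*(j - 18) = (l + (25 + (5*l + 5*j²)))*(-18 + j) = (l + (25 + 5*l + 5*j²))*(-18 + j) = (25 + 5*j² + 6*l)*(-18 + j) = (-18 + j)*(25 + 5*j² + 6*l))
248*S(C(1, 2), 15) = 248*(-450 - 108*(2 + (⅓)*1) - 90*15² + 15*(2 + (⅓)*1) + 5*15*(5 + (2 + (⅓)*1) + 15²)) = 248*(-450 - 108*(2 + ⅓) - 90*225 + 15*(2 + ⅓) + 5*15*(5 + (2 + ⅓) + 225)) = 248*(-450 - 108*7/3 - 20250 + 15*(7/3) + 5*15*(5 + 7/3 + 225)) = 248*(-450 - 252 - 20250 + 35 + 5*15*(697/3)) = 248*(-450 - 252 - 20250 + 35 + 17425) = 248*(-3492) = -866016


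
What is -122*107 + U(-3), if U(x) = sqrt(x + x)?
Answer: -13054 + I*sqrt(6) ≈ -13054.0 + 2.4495*I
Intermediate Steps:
U(x) = sqrt(2)*sqrt(x) (U(x) = sqrt(2*x) = sqrt(2)*sqrt(x))
-122*107 + U(-3) = -122*107 + sqrt(2)*sqrt(-3) = -13054 + sqrt(2)*(I*sqrt(3)) = -13054 + I*sqrt(6)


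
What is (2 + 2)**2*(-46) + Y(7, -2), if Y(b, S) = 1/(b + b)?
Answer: -10303/14 ≈ -735.93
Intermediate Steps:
Y(b, S) = 1/(2*b)
(2 + 2)**2*(-46) + Y(7, -2) = (2 + 2)**2*(-46) + (1/2)/7 = 4**2*(-46) + (1/2)*(1/7) = 16*(-46) + 1/14 = -736 + 1/14 = -10303/14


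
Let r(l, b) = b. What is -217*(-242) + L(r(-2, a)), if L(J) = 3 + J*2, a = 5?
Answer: 52527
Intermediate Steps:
L(J) = 3 + 2*J
-217*(-242) + L(r(-2, a)) = -217*(-242) + (3 + 2*5) = 52514 + (3 + 10) = 52514 + 13 = 52527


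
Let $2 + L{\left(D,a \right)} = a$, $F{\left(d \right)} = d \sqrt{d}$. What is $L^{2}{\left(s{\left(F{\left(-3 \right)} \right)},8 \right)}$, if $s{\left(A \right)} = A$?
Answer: $36$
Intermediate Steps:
$F{\left(d \right)} = d^{\frac{3}{2}}$
$L{\left(D,a \right)} = -2 + a$
$L^{2}{\left(s{\left(F{\left(-3 \right)} \right)},8 \right)} = \left(-2 + 8\right)^{2} = 6^{2} = 36$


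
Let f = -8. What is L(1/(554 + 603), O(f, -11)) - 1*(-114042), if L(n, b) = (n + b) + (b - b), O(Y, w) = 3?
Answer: 131950066/1157 ≈ 1.1405e+5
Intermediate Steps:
L(n, b) = b + n (L(n, b) = (b + n) + 0 = b + n)
L(1/(554 + 603), O(f, -11)) - 1*(-114042) = (3 + 1/(554 + 603)) - 1*(-114042) = (3 + 1/1157) + 114042 = 3472/1157 + 114042 = 131950066/1157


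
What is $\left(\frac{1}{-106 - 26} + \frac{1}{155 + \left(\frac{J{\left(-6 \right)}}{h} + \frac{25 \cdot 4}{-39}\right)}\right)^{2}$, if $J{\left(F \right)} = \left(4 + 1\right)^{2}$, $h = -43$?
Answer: $\frac{4330561}{4413969893025} \approx 9.811 \cdot 10^{-7}$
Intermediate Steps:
$J{\left(F \right)} = 25$ ($J{\left(F \right)} = 5^{2} = 25$)
$\left(\frac{1}{-106 - 26} + \frac{1}{155 + \left(\frac{J{\left(-6 \right)}}{h} + \frac{25 \cdot 4}{-39}\right)}\right)^{2} = \left(\frac{1}{-106 - 26} + \frac{1}{155 + \left(\frac{25}{-43} + \frac{25 \cdot 4}{-39}\right)}\right)^{2} = \left(\frac{1}{-132} + \frac{1}{155 + \left(25 \left(- \frac{1}{43}\right) + 100 \left(- \frac{1}{39}\right)\right)}\right)^{2} = \left(- \frac{1}{132} + \frac{1}{155 - \frac{5275}{1677}}\right)^{2} = \left(- \frac{1}{132} + \frac{1}{\frac{254660}{1677}}\right)^{2} = \left(- \frac{1}{132} + \frac{1677}{254660}\right)^{2} = \left(- \frac{2081}{2100945}\right)^{2} = \frac{4330561}{4413969893025}$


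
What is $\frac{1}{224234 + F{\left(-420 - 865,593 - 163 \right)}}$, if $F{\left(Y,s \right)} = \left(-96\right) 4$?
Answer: $\frac{1}{223850} \approx 4.4673 \cdot 10^{-6}$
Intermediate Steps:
$F{\left(Y,s \right)} = -384$
$\frac{1}{224234 + F{\left(-420 - 865,593 - 163 \right)}} = \frac{1}{224234 - 384} = \frac{1}{223850}$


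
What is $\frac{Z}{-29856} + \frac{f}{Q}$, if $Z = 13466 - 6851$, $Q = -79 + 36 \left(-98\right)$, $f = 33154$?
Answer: $- \frac{337902043}{35896864} \approx -9.4131$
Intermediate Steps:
$Q = -3607$ ($Q = -79 - 3528 = -3607$)
$Z = 6615$
$\frac{Z}{-29856} + \frac{f}{Q} = \frac{6615}{-29856} + \frac{33154}{-3607} = 6615 \left(- \frac{1}{29856}\right) + 33154 \left(- \frac{1}{3607}\right) = - \frac{2205}{9952} - \frac{33154}{3607} = - \frac{337902043}{35896864}$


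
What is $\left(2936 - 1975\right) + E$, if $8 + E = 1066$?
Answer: $2019$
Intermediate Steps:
$E = 1058$ ($E = -8 + 1066 = 1058$)
$\left(2936 - 1975\right) + E = \left(2936 - 1975\right) + 1058 = 961 + 1058 = 2019$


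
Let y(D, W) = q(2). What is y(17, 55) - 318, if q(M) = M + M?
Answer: -314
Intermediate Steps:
q(M) = 2*M
y(D, W) = 4 (y(D, W) = 2*2 = 4)
y(17, 55) - 318 = 4 - 318 = -314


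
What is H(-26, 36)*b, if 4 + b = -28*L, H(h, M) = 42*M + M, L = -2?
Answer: 80496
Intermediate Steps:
H(h, M) = 43*M
b = 52 (b = -4 - 28*(-2) = -4 + 56 = 52)
H(-26, 36)*b = (43*36)*52 = 1548*52 = 80496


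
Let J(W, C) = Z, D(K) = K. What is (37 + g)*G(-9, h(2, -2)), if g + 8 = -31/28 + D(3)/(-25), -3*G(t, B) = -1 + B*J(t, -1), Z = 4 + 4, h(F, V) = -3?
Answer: 19441/84 ≈ 231.44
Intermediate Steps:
Z = 8
J(W, C) = 8
G(t, B) = 1/3 - 8*B/3 (G(t, B) = -(-1 + B*8)/3 = -(-1 + 8*B)/3 = 1/3 - 8*B/3)
g = -6459/700 (g = -8 + (-31/28 + 3/(-25)) = -8 + (-31*1/28 + 3*(-1/25)) = -8 + (-31/28 - 3/25) = -8 - 859/700 = -6459/700 ≈ -9.2271)
(37 + g)*G(-9, h(2, -2)) = (37 - 6459/700)*(1/3 - 8/3*(-3)) = 19441*(1/3 + 8)/700 = (19441/700)*(25/3) = 19441/84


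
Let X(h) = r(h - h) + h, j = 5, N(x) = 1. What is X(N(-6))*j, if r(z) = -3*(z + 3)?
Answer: -40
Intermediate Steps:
r(z) = -9 - 3*z (r(z) = -3*(3 + z) = -9 - 3*z)
X(h) = -9 + h (X(h) = (-9 - 3*(h - h)) + h = (-9 - 3*0) + h = (-9 + 0) + h = -9 + h)
X(N(-6))*j = (-9 + 1)*5 = -8*5 = -40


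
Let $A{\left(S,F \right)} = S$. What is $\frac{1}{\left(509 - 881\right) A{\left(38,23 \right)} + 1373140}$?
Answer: $\frac{1}{1359004} \approx 7.3583 \cdot 10^{-7}$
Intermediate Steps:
$\frac{1}{\left(509 - 881\right) A{\left(38,23 \right)} + 1373140} = \frac{1}{\left(509 - 881\right) 38 + 1373140} = \frac{1}{\left(-372\right) 38 + 1373140} = \frac{1}{-14136 + 1373140} = \frac{1}{1359004}$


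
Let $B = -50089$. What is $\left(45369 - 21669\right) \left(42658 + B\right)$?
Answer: $-176114700$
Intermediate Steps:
$\left(45369 - 21669\right) \left(42658 + B\right) = \left(45369 - 21669\right) \left(42658 - 50089\right) = 23700 \left(-7431\right) = -176114700$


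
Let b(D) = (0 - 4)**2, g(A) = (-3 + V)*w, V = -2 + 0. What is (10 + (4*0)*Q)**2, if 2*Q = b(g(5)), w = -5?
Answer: 100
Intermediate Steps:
V = -2
g(A) = 25 (g(A) = (-3 - 2)*(-5) = -5*(-5) = 25)
b(D) = 16 (b(D) = (-4)**2 = 16)
Q = 8 (Q = (1/2)*16 = 8)
(10 + (4*0)*Q)**2 = (10 + (4*0)*8)**2 = (10 + 0*8)**2 = (10 + 0)**2 = 10**2 = 100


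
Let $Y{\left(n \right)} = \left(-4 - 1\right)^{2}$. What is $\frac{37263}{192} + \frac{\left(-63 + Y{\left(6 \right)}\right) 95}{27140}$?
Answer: $\frac{16843745}{86848} \approx 193.95$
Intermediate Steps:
$Y{\left(n \right)} = 25$ ($Y{\left(n \right)} = \left(-5\right)^{2} = 25$)
$\frac{37263}{192} + \frac{\left(-63 + Y{\left(6 \right)}\right) 95}{27140} = \frac{37263}{192} + \frac{\left(-63 + 25\right) 95}{27140} = 37263 \cdot \frac{1}{192} + \left(-38\right) 95 \cdot \frac{1}{27140} = \frac{12421}{64} - \frac{361}{2714} = \frac{16843745}{86848}$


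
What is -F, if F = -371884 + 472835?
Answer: -100951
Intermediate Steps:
F = 100951
-F = -1*100951 = -100951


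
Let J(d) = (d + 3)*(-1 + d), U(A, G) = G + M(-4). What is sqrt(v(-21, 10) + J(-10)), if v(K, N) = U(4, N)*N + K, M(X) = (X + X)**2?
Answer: 2*sqrt(199) ≈ 28.213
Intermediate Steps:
M(X) = 4*X**2 (M(X) = (2*X)**2 = 4*X**2)
U(A, G) = 64 + G (U(A, G) = G + 4*(-4)**2 = G + 4*16 = G + 64 = 64 + G)
J(d) = (-1 + d)*(3 + d) (J(d) = (3 + d)*(-1 + d) = (-1 + d)*(3 + d))
v(K, N) = K + N*(64 + N) (v(K, N) = (64 + N)*N + K = N*(64 + N) + K = K + N*(64 + N))
sqrt(v(-21, 10) + J(-10)) = sqrt((-21 + 10*(64 + 10)) + (-3 + (-10)**2 + 2*(-10))) = sqrt((-21 + 10*74) + (-3 + 100 - 20)) = sqrt((-21 + 740) + 77) = sqrt(719 + 77) = sqrt(796) = 2*sqrt(199)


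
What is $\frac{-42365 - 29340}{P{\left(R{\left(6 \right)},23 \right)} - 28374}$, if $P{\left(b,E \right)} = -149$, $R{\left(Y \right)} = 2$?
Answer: $\frac{71705}{28523} \approx 2.5139$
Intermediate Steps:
$\frac{-42365 - 29340}{P{\left(R{\left(6 \right)},23 \right)} - 28374} = \frac{-42365 - 29340}{-149 - 28374} = - \frac{71705}{-28523} = \left(-71705\right) \left(- \frac{1}{28523}\right) = \frac{71705}{28523}$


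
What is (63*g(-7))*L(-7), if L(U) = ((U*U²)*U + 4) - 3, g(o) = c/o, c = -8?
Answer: 172944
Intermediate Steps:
g(o) = -8/o
L(U) = 1 + U⁴ (L(U) = (U³*U + 4) - 3 = (U⁴ + 4) - 3 = (4 + U⁴) - 3 = 1 + U⁴)
(63*g(-7))*L(-7) = (63*(-8/(-7)))*(1 + (-7)⁴) = (63*(-8*(-⅐)))*(1 + 2401) = (63*(8/7))*2402 = 72*2402 = 172944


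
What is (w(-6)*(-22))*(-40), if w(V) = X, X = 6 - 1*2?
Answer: 3520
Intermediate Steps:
X = 4 (X = 6 - 2 = 4)
w(V) = 4
(w(-6)*(-22))*(-40) = (4*(-22))*(-40) = -88*(-40) = 3520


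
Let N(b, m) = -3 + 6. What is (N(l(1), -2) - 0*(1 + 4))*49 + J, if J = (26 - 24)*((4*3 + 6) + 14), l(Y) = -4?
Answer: 211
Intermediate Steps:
N(b, m) = 3
J = 64 (J = 2*((12 + 6) + 14) = 2*(18 + 14) = 2*32 = 64)
(N(l(1), -2) - 0*(1 + 4))*49 + J = (3 - 0*(1 + 4))*49 + 64 = (3 - 0*5)*49 + 64 = (3 - 1*0)*49 + 64 = (3 + 0)*49 + 64 = 3*49 + 64 = 147 + 64 = 211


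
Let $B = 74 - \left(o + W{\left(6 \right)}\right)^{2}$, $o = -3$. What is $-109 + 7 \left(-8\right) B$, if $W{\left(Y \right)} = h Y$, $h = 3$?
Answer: $8347$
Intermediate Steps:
$W{\left(Y \right)} = 3 Y$
$B = -151$ ($B = 74 - \left(-3 + 3 \cdot 6\right)^{2} = 74 - \left(-3 + 18\right)^{2} = 74 - 15^{2} = 74 - 225 = -151$)
$-109 + 7 \left(-8\right) B = -109 + 7 \left(-8\right) \left(-151\right) = -109 - -8456 = -109 + 8456 = 8347$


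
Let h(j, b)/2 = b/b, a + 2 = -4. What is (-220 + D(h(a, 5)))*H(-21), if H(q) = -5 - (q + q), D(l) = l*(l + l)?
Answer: -7844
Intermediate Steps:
a = -6 (a = -2 - 4 = -6)
h(j, b) = 2 (h(j, b) = 2*(b/b) = 2*1 = 2)
D(l) = 2*l² (D(l) = l*(2*l) = 2*l²)
H(q) = -5 - 2*q
(-220 + D(h(a, 5)))*H(-21) = (-220 + 2*2²)*(-5 - 2*(-21)) = (-220 + 2*4)*(-5 + 42) = (-220 + 8)*37 = -212*37 = -7844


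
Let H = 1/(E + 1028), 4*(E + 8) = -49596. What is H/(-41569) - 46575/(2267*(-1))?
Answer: 22030610797592/1072321946817 ≈ 20.545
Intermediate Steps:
E = -12407 (E = -8 + (¼)*(-49596) = -8 - 12399 = -12407)
H = -1/11379 (H = 1/(-12407 + 1028) = 1/(-11379) = -1/11379 ≈ -8.7881e-5)
H/(-41569) - 46575/(2267*(-1)) = -1/11379/(-41569) - 46575/(2267*(-1)) = -1/11379*(-1/41569) - 46575/(-2267) = 1/473013651 - 46575*(-1/2267) = 1/473013651 + 46575/2267 = 22030610797592/1072321946817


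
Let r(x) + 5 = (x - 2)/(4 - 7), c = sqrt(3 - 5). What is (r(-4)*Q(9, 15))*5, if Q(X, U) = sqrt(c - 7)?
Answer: -15*sqrt(-7 + I*sqrt(2)) ≈ -3.9888 - 39.886*I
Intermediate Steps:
c = I*sqrt(2) (c = sqrt(-2) = I*sqrt(2) ≈ 1.4142*I)
r(x) = -13/3 - x/3 (r(x) = -5 + (x - 2)/(4 - 7) = -5 + (-2 + x)/(-3) = -5 + (-2 + x)*(-1/3) = -5 + (2/3 - x/3) = -13/3 - x/3)
Q(X, U) = sqrt(-7 + I*sqrt(2)) (Q(X, U) = sqrt(I*sqrt(2) - 7) = sqrt(-7 + I*sqrt(2)))
(r(-4)*Q(9, 15))*5 = ((-13/3 - 1/3*(-4))*sqrt(-7 + I*sqrt(2)))*5 = ((-13/3 + 4/3)*sqrt(-7 + I*sqrt(2)))*5 = -3*sqrt(-7 + I*sqrt(2))*5 = -15*sqrt(-7 + I*sqrt(2))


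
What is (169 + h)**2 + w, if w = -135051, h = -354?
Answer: -100826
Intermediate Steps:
(169 + h)**2 + w = (169 - 354)**2 - 135051 = (-185)**2 - 135051 = 34225 - 135051 = -100826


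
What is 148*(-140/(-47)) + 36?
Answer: 22412/47 ≈ 476.85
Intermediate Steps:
148*(-140/(-47)) + 36 = 148*(-140*(-1/47)) + 36 = 148*(140/47) + 36 = 20720/47 + 36 = 22412/47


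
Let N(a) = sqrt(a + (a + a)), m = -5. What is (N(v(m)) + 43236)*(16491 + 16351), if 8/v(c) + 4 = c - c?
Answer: 1419956712 + 32842*I*sqrt(6) ≈ 1.42e+9 + 80446.0*I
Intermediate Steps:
v(c) = -2 (v(c) = 8/(-4 + (c - c)) = 8/(-4 + 0) = 8/(-4) = 8*(-1/4) = -2)
N(a) = sqrt(3)*sqrt(a) (N(a) = sqrt(a + 2*a) = sqrt(3*a) = sqrt(3)*sqrt(a))
(N(v(m)) + 43236)*(16491 + 16351) = (sqrt(3)*sqrt(-2) + 43236)*(16491 + 16351) = (sqrt(3)*(I*sqrt(2)) + 43236)*32842 = (I*sqrt(6) + 43236)*32842 = (43236 + I*sqrt(6))*32842 = 1419956712 + 32842*I*sqrt(6)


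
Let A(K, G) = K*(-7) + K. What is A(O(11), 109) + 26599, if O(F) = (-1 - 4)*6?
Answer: 26779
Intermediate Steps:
O(F) = -30 (O(F) = -5*6 = -30)
A(K, G) = -6*K (A(K, G) = -7*K + K = -6*K)
A(O(11), 109) + 26599 = -6*(-30) + 26599 = 180 + 26599 = 26779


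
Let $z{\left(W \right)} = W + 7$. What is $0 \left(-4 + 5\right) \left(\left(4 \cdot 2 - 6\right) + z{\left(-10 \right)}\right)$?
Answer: $0$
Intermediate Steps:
$z{\left(W \right)} = 7 + W$
$0 \left(-4 + 5\right) \left(\left(4 \cdot 2 - 6\right) + z{\left(-10 \right)}\right) = 0 \left(-4 + 5\right) \left(\left(4 \cdot 2 - 6\right) + \left(7 - 10\right)\right) = 0 \cdot 1 \left(\left(8 - 6\right) - 3\right) = 0 \left(2 - 3\right) = 0 \left(-1\right) = 0$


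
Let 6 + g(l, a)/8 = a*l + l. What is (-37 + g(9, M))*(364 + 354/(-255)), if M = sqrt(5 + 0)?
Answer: -400686/85 + 2219184*sqrt(5)/85 ≈ 53665.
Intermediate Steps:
M = sqrt(5) ≈ 2.2361
g(l, a) = -48 + 8*l + 8*a*l (g(l, a) = -48 + 8*(a*l + l) = -48 + 8*(l + a*l) = -48 + (8*l + 8*a*l) = -48 + 8*l + 8*a*l)
(-37 + g(9, M))*(364 + 354/(-255)) = (-37 + (-48 + 8*9 + 8*sqrt(5)*9))*(364 + 354/(-255)) = (-37 + (-48 + 72 + 72*sqrt(5)))*(364 + 354*(-1/255)) = (-37 + (24 + 72*sqrt(5)))*(364 - 118/85) = (-13 + 72*sqrt(5))*(30822/85) = -400686/85 + 2219184*sqrt(5)/85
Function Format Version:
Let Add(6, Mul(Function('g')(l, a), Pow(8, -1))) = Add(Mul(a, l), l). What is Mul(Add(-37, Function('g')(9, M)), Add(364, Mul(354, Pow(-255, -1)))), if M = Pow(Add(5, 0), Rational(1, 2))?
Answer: Add(Rational(-400686, 85), Mul(Rational(2219184, 85), Pow(5, Rational(1, 2)))) ≈ 53665.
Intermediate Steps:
M = Pow(5, Rational(1, 2)) ≈ 2.2361
Function('g')(l, a) = Add(-48, Mul(8, l), Mul(8, a, l)) (Function('g')(l, a) = Add(-48, Mul(8, Add(Mul(a, l), l))) = Add(-48, Mul(8, Add(l, Mul(a, l)))) = Add(-48, Add(Mul(8, l), Mul(8, a, l))) = Add(-48, Mul(8, l), Mul(8, a, l)))
Mul(Add(-37, Function('g')(9, M)), Add(364, Mul(354, Pow(-255, -1)))) = Mul(Add(-37, Add(-48, Mul(8, 9), Mul(8, Pow(5, Rational(1, 2)), 9))), Add(364, Mul(354, Pow(-255, -1)))) = Mul(Add(-37, Add(-48, 72, Mul(72, Pow(5, Rational(1, 2))))), Add(364, Mul(354, Rational(-1, 255)))) = Mul(Add(-37, Add(24, Mul(72, Pow(5, Rational(1, 2))))), Add(364, Rational(-118, 85))) = Mul(Add(-13, Mul(72, Pow(5, Rational(1, 2)))), Rational(30822, 85)) = Add(Rational(-400686, 85), Mul(Rational(2219184, 85), Pow(5, Rational(1, 2))))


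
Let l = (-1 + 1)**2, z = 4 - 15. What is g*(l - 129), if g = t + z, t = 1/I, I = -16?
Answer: 22833/16 ≈ 1427.1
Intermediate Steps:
t = -1/16 (t = 1/(-16) = -1/16 ≈ -0.062500)
z = -11
l = 0 (l = 0**2 = 0)
g = -177/16 (g = -1/16 - 11 = -177/16 ≈ -11.063)
g*(l - 129) = -177*(0 - 129)/16 = -177/16*(-129) = 22833/16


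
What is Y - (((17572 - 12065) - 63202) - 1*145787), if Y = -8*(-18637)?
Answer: 352578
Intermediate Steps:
Y = 149096
Y - (((17572 - 12065) - 63202) - 1*145787) = 149096 - (((17572 - 12065) - 63202) - 1*145787) = 149096 - ((5507 - 63202) - 145787) = 149096 - (-57695 - 145787) = 149096 - 1*(-203482) = 149096 + 203482 = 352578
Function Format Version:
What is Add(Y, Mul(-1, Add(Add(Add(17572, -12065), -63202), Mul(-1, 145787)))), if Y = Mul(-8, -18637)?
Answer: 352578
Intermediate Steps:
Y = 149096
Add(Y, Mul(-1, Add(Add(Add(17572, -12065), -63202), Mul(-1, 145787)))) = Add(149096, Mul(-1, Add(Add(Add(17572, -12065), -63202), Mul(-1, 145787)))) = Add(149096, Mul(-1, Add(Add(5507, -63202), -145787))) = Add(149096, Mul(-1, Add(-57695, -145787))) = Add(149096, Mul(-1, -203482)) = Add(149096, 203482) = 352578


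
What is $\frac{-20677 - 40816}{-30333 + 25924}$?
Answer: $\frac{61493}{4409} \approx 13.947$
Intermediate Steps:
$\frac{-20677 - 40816}{-30333 + 25924} = - \frac{61493}{-4409} = \left(-61493\right) \left(- \frac{1}{4409}\right) = \frac{61493}{4409}$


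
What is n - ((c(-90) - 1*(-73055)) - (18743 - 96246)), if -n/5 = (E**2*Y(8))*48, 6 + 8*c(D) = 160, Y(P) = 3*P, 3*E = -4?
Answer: -643269/4 ≈ -1.6082e+5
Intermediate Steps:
E = -4/3 (E = (1/3)*(-4) = -4/3 ≈ -1.3333)
c(D) = 77/4 (c(D) = -3/4 + (1/8)*160 = -3/4 + 20 = 77/4)
n = -10240 (n = -5*(-4/3)**2*(3*8)*48 = -5*(16/9)*24*48 = -640*48/3 = -5*2048 = -10240)
n - ((c(-90) - 1*(-73055)) - (18743 - 96246)) = -10240 - ((77/4 - 1*(-73055)) - (18743 - 96246)) = -10240 - ((77/4 + 73055) - 1*(-77503)) = -10240 - (292297/4 + 77503) = -10240 - 1*602309/4 = -10240 - 602309/4 = -643269/4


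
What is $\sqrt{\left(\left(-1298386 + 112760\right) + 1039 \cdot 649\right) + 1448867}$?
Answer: $4 \sqrt{58597} \approx 968.27$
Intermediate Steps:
$\sqrt{\left(\left(-1298386 + 112760\right) + 1039 \cdot 649\right) + 1448867} = \sqrt{\left(-1185626 + 674311\right) + 1448867} = \sqrt{-511315 + 1448867} = \sqrt{937552} = 4 \sqrt{58597}$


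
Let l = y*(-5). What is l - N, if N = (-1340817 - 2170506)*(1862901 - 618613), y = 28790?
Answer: 4369096929074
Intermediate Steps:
N = -4369097073024 (N = -3511323*1244288 = -4369097073024)
l = -143950 (l = 28790*(-5) = -143950)
l - N = -143950 - 1*(-4369097073024) = -143950 + 4369097073024 = 4369096929074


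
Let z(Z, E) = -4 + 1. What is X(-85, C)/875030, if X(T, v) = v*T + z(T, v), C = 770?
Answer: -65453/875030 ≈ -0.074801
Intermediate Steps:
z(Z, E) = -3
X(T, v) = -3 + T*v (X(T, v) = v*T - 3 = T*v - 3 = -3 + T*v)
X(-85, C)/875030 = (-3 - 85*770)/875030 = (-3 - 65450)*(1/875030) = -65453*1/875030 = -65453/875030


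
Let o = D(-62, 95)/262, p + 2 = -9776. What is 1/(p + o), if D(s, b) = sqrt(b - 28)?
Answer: -671201032/6563003690829 - 262*sqrt(67)/6563003690829 ≈ -0.00010227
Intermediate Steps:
D(s, b) = sqrt(-28 + b)
p = -9778 (p = -2 - 9776 = -9778)
o = sqrt(67)/262 (o = sqrt(-28 + 95)/262 = sqrt(67)*(1/262) = sqrt(67)/262 ≈ 0.031242)
1/(p + o) = 1/(-9778 + sqrt(67)/262)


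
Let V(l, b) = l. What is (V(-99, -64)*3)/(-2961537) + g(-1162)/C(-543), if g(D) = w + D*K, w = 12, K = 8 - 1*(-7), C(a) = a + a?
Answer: 2865798556/178679399 ≈ 16.039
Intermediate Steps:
C(a) = 2*a
K = 15 (K = 8 + 7 = 15)
g(D) = 12 + 15*D (g(D) = 12 + D*15 = 12 + 15*D)
(V(-99, -64)*3)/(-2961537) + g(-1162)/C(-543) = -99*3/(-2961537) + (12 + 15*(-1162))/((2*(-543))) = -297*(-1/2961537) + (12 - 17430)/(-1086) = 99/987179 - 17418*(-1/1086) = 99/987179 + 2903/181 = 2865798556/178679399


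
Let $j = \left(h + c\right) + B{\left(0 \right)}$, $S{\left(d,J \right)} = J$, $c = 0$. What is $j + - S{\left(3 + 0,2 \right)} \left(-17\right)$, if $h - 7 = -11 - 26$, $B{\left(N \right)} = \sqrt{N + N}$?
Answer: $4$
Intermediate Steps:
$B{\left(N \right)} = \sqrt{2} \sqrt{N}$ ($B{\left(N \right)} = \sqrt{2 N} = \sqrt{2} \sqrt{N}$)
$h = -30$ ($h = 7 - 37 = -30$)
$j = -30$ ($j = \left(-30 + 0\right) + \sqrt{2} \sqrt{0} = -30 + \sqrt{2} \cdot 0 = -30 + 0 = -30$)
$j + - S{\left(3 + 0,2 \right)} \left(-17\right) = -30 + \left(-1\right) 2 \left(-17\right) = -30 - -34 = -30 + 34 = 4$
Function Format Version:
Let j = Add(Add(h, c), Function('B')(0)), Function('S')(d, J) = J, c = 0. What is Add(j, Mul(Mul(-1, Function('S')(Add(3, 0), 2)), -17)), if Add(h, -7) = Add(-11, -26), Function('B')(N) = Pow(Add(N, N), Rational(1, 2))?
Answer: 4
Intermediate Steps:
Function('B')(N) = Mul(Pow(2, Rational(1, 2)), Pow(N, Rational(1, 2))) (Function('B')(N) = Pow(Mul(2, N), Rational(1, 2)) = Mul(Pow(2, Rational(1, 2)), Pow(N, Rational(1, 2))))
h = -30 (h = Add(7, Add(-11, -26)) = Add(7, -37) = -30)
j = -30 (j = Add(Add(-30, 0), Mul(Pow(2, Rational(1, 2)), Pow(0, Rational(1, 2)))) = Add(-30, Mul(Pow(2, Rational(1, 2)), 0)) = Add(-30, 0) = -30)
Add(j, Mul(Mul(-1, Function('S')(Add(3, 0), 2)), -17)) = Add(-30, Mul(Mul(-1, 2), -17)) = Add(-30, Mul(-2, -17)) = Add(-30, 34) = 4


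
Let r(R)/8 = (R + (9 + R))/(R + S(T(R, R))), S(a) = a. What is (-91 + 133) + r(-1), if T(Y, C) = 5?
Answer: 56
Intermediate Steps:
r(R) = 8*(9 + 2*R)/(5 + R) (r(R) = 8*((R + (9 + R))/(R + 5)) = 8*((9 + 2*R)/(5 + R)) = 8*(9 + 2*R)/(5 + R))
(-91 + 133) + r(-1) = (-91 + 133) + 8*(9 + 2*(-1))/(5 - 1) = 42 + 8*(9 - 2)/4 = 42 + 8*(¼)*7 = 42 + 14 = 56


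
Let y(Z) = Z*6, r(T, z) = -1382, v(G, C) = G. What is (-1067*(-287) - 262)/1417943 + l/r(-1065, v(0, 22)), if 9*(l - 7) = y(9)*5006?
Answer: -42176415155/1959597226 ≈ -21.523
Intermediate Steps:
y(Z) = 6*Z
l = 30043 (l = 7 + ((6*9)*5006)/9 = 7 + (54*5006)/9 = 7 + (1/9)*270324 = 7 + 30036 = 30043)
(-1067*(-287) - 262)/1417943 + l/r(-1065, v(0, 22)) = (-1067*(-287) - 262)/1417943 + 30043/(-1382) = (306229 - 262)*(1/1417943) + 30043*(-1/1382) = 305967*(1/1417943) - 30043/1382 = 305967/1417943 - 30043/1382 = -42176415155/1959597226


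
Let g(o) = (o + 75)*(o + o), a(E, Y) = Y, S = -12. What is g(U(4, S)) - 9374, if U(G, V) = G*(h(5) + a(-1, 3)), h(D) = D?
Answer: -2526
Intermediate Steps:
U(G, V) = 8*G (U(G, V) = G*(5 + 3) = G*8 = 8*G)
g(o) = 2*o*(75 + o) (g(o) = (75 + o)*(2*o) = 2*o*(75 + o))
g(U(4, S)) - 9374 = 2*(8*4)*(75 + 8*4) - 9374 = 2*32*(75 + 32) - 9374 = 2*32*107 - 9374 = 6848 - 9374 = -2526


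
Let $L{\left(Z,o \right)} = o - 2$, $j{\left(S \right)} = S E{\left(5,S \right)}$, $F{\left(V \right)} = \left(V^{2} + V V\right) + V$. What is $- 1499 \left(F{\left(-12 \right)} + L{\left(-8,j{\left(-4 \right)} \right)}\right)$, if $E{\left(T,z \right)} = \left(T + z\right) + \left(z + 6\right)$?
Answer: $-392738$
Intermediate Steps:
$F{\left(V \right)} = V + 2 V^{2}$ ($F{\left(V \right)} = \left(V^{2} + V^{2}\right) + V = 2 V^{2} + V = V + 2 V^{2}$)
$E{\left(T,z \right)} = 6 + T + 2 z$ ($E{\left(T,z \right)} = \left(T + z\right) + \left(6 + z\right) = 6 + T + 2 z$)
$j{\left(S \right)} = S \left(11 + 2 S\right)$ ($j{\left(S \right)} = S \left(6 + 5 + 2 S\right) = S \left(11 + 2 S\right)$)
$L{\left(Z,o \right)} = -2 + o$ ($L{\left(Z,o \right)} = o - 2 = -2 + o$)
$- 1499 \left(F{\left(-12 \right)} + L{\left(-8,j{\left(-4 \right)} \right)}\right) = - 1499 \left(- 12 \left(1 + 2 \left(-12\right)\right) - \left(2 + 4 \left(11 + 2 \left(-4\right)\right)\right)\right) = - 1499 \left(- 12 \left(1 - 24\right) - \left(2 + 4 \left(11 - 8\right)\right)\right) = - 1499 \left(\left(-12\right) \left(-23\right) - 14\right) = - 1499 \left(276 - 14\right) = \left(-1499\right) 262 = -392738$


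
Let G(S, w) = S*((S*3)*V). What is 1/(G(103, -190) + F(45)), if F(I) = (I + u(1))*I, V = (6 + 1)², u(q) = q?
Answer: 1/1561593 ≈ 6.4037e-7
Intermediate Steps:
V = 49 (V = 7² = 49)
F(I) = I*(1 + I) (F(I) = (I + 1)*I = (1 + I)*I = I*(1 + I))
G(S, w) = 147*S² (G(S, w) = S*((S*3)*49) = S*((3*S)*49) = S*(147*S) = 147*S²)
1/(G(103, -190) + F(45)) = 1/(147*103² + 45*(1 + 45)) = 1/(147*10609 + 45*46) = 1/(1559523 + 2070) = 1/1561593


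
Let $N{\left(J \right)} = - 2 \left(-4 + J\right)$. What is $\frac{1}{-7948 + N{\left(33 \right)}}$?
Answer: $- \frac{1}{8006} \approx -0.00012491$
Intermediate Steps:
$N{\left(J \right)} = 8 - 2 J$
$\frac{1}{-7948 + N{\left(33 \right)}} = \frac{1}{-7948 + \left(8 - 66\right)} = \frac{1}{-7948 - 58} = \frac{1}{-8006} = - \frac{1}{8006}$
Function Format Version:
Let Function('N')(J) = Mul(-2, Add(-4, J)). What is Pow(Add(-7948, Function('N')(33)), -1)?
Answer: Rational(-1, 8006) ≈ -0.00012491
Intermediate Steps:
Function('N')(J) = Add(8, Mul(-2, J))
Pow(Add(-7948, Function('N')(33)), -1) = Pow(Add(-7948, Add(8, Mul(-2, 33))), -1) = Pow(Add(-7948, Add(8, -66)), -1) = Pow(Add(-7948, -58), -1) = Pow(-8006, -1) = Rational(-1, 8006)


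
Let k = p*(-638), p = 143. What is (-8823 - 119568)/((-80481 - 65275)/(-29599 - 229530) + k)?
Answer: 853072601/606185370 ≈ 1.4073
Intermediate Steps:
k = -91234 (k = 143*(-638) = -91234)
(-8823 - 119568)/((-80481 - 65275)/(-29599 - 229530) + k) = (-8823 - 119568)/((-80481 - 65275)/(-29599 - 229530) - 91234) = -128391/(-145756/(-259129) - 91234) = -128391/(-145756*(-1/259129) - 91234) = -128391/(11212/19933 - 91234) = -128391/(-1818556110/19933) = -128391*(-19933/1818556110) = 853072601/606185370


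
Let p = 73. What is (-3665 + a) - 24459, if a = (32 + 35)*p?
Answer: -23233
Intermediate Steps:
a = 4891 (a = (32 + 35)*73 = 67*73 = 4891)
(-3665 + a) - 24459 = (-3665 + 4891) - 24459 = 1226 - 24459 = -23233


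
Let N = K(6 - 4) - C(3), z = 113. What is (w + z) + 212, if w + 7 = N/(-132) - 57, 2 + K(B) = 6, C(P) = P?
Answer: 34451/132 ≈ 260.99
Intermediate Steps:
K(B) = 4 (K(B) = -2 + 6 = 4)
N = 1 (N = 4 - 1*3 = 4 - 3 = 1)
w = -8449/132 (w = -7 + (1/(-132) - 57) = -7 + (1*(-1/132) - 57) = -7 + (-1/132 - 57) = -7 - 7525/132 = -8449/132 ≈ -64.008)
(w + z) + 212 = (-8449/132 + 113) + 212 = 6467/132 + 212 = 34451/132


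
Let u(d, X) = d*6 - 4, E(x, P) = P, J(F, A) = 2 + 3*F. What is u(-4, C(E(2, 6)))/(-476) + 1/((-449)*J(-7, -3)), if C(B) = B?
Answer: 8548/145027 ≈ 0.058941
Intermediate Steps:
u(d, X) = -4 + 6*d (u(d, X) = 6*d - 4 = -4 + 6*d)
u(-4, C(E(2, 6)))/(-476) + 1/((-449)*J(-7, -3)) = (-4 + 6*(-4))/(-476) + 1/((-449)*(2 + 3*(-7))) = (-4 - 24)*(-1/476) - 1/(449*(2 - 21)) = -28*(-1/476) - 1/449/(-19) = 1/17 - 1/449*(-1/19) = 1/17 + 1/8531 = 8548/145027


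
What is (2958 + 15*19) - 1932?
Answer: 1311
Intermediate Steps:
(2958 + 15*19) - 1932 = (2958 + 285) - 1932 = 3243 - 1932 = 1311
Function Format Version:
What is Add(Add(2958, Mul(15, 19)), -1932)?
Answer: 1311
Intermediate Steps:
Add(Add(2958, Mul(15, 19)), -1932) = Add(Add(2958, 285), -1932) = Add(3243, -1932) = 1311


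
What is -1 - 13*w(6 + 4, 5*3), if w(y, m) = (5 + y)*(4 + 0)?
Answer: -781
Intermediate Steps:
w(y, m) = 20 + 4*y (w(y, m) = (5 + y)*4 = 20 + 4*y)
-1 - 13*w(6 + 4, 5*3) = -1 - 13*(20 + 4*(6 + 4)) = -1 - 13*(20 + 4*10) = -1 - 13*(20 + 40) = -1 - 13*60 = -1 - 780 = -781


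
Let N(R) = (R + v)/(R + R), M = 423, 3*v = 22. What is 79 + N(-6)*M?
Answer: 32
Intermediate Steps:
v = 22/3 (v = (1/3)*22 = 22/3 ≈ 7.3333)
N(R) = (22/3 + R)/(2*R) (N(R) = (R + 22/3)/(R + R) = (22/3 + R)/((2*R)) = (22/3 + R)*(1/(2*R)) = (22/3 + R)/(2*R))
79 + N(-6)*M = 79 + ((1/6)*(22 + 3*(-6))/(-6))*423 = 79 + ((1/6)*(-1/6)*(22 - 18))*423 = 79 + ((1/6)*(-1/6)*4)*423 = 79 - 1/9*423 = 79 - 47 = 32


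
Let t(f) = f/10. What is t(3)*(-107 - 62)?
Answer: -507/10 ≈ -50.700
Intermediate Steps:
t(f) = f/10 (t(f) = f*(⅒) = f/10)
t(3)*(-107 - 62) = ((⅒)*3)*(-107 - 62) = (3/10)*(-169) = -507/10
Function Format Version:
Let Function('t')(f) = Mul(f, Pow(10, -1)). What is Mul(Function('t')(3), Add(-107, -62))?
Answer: Rational(-507, 10) ≈ -50.700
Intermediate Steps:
Function('t')(f) = Mul(Rational(1, 10), f) (Function('t')(f) = Mul(f, Rational(1, 10)) = Mul(Rational(1, 10), f))
Mul(Function('t')(3), Add(-107, -62)) = Mul(Mul(Rational(1, 10), 3), Add(-107, -62)) = Mul(Rational(3, 10), -169) = Rational(-507, 10)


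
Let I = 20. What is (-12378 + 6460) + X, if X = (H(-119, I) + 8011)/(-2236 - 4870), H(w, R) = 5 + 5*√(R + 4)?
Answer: -21030662/3553 - 5*√6/3553 ≈ -5919.1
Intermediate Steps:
H(w, R) = 5 + 5*√(4 + R)
X = -4008/3553 - 5*√6/3553 (X = ((5 + 5*√(4 + 20)) + 8011)/(-2236 - 4870) = ((5 + 5*√24) + 8011)/(-7106) = ((5 + 5*(2*√6)) + 8011)*(-1/7106) = ((5 + 10*√6) + 8011)*(-1/7106) = (8016 + 10*√6)*(-1/7106) = -4008/3553 - 5*√6/3553 ≈ -1.1315)
(-12378 + 6460) + X = (-12378 + 6460) + (-4008/3553 - 5*√6/3553) = -5918 + (-4008/3553 - 5*√6/3553) = -21030662/3553 - 5*√6/3553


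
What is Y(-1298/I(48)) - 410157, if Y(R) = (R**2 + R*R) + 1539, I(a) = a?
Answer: -117260783/288 ≈ -4.0716e+5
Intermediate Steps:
Y(R) = 1539 + 2*R**2 (Y(R) = (R**2 + R**2) + 1539 = 2*R**2 + 1539 = 1539 + 2*R**2)
Y(-1298/I(48)) - 410157 = (1539 + 2*(-1298/48)**2) - 410157 = (1539 + 2*(-1298*1/48)**2) - 410157 = (1539 + 2*(-649/24)**2) - 410157 = (1539 + 2*(421201/576)) - 410157 = (1539 + 421201/288) - 410157 = 864433/288 - 410157 = -117260783/288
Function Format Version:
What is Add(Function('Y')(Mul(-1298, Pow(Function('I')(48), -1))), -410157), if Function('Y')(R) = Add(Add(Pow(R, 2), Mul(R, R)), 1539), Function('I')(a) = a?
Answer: Rational(-117260783, 288) ≈ -4.0716e+5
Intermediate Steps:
Function('Y')(R) = Add(1539, Mul(2, Pow(R, 2))) (Function('Y')(R) = Add(Add(Pow(R, 2), Pow(R, 2)), 1539) = Add(Mul(2, Pow(R, 2)), 1539) = Add(1539, Mul(2, Pow(R, 2))))
Add(Function('Y')(Mul(-1298, Pow(Function('I')(48), -1))), -410157) = Add(Add(1539, Mul(2, Pow(Mul(-1298, Pow(48, -1)), 2))), -410157) = Add(Add(1539, Mul(2, Pow(Mul(-1298, Rational(1, 48)), 2))), -410157) = Add(Add(1539, Mul(2, Pow(Rational(-649, 24), 2))), -410157) = Add(Add(1539, Mul(2, Rational(421201, 576))), -410157) = Add(Add(1539, Rational(421201, 288)), -410157) = Add(Rational(864433, 288), -410157) = Rational(-117260783, 288)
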